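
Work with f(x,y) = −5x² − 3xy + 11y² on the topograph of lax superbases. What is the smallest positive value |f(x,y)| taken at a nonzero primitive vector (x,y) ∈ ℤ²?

descent: ρ → (11,3,-5)
descent: ρ → (-5,7,9)  [lands on river]
river: ρ → (9,11,-3)
river: ρ → (-3,13,5)
river: ρ → (5,7,-9)
river: ρ → (-9,11,3)
river: ρ → (3,13,-5)
closes: descent 2, river 6
min |a| on river = 3

3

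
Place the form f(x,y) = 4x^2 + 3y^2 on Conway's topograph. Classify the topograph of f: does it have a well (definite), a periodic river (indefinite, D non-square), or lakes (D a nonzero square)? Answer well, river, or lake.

D = b²−4ac = 0² − 4·4·3 = -48
D < 0 ⇒ definite ⇒ every region one sign ⇒ single well

well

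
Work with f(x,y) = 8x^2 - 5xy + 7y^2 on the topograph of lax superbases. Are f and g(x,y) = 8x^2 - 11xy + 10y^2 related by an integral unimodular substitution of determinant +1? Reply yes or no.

D₁ = -199, D₂ = -199
f: flip: (8,-5,7)→(7,5,8)
f: reduced (well bottom): (7,5,8) with a≤c, −a<b≤a
g: translate: b→5 (≡-11 mod 16), so (8,-11,10)→(8,5,7)
g: flip: (8,5,7)→(7,-5,8)
g: reduced (well bottom): (7,-5,8) with a≤c, −a<b≤a
reduced forms (7, 5, 8) vs (7, -5, 8) ⇒ inequivalent

no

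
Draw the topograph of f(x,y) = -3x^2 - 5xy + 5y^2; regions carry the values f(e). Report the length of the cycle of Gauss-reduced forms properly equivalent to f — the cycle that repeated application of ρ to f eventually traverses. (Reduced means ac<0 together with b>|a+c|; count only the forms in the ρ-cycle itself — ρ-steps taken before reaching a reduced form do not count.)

D = 85, ⌊√D⌋ = 9
descent: ρ → (5,5,-3)  [lands on river]
river: ρ → (-3,7,3)
river: ρ → (3,5,-5)
river: ρ → (-5,5,3)
river: ρ → (3,7,-3)
river: ρ → (-3,5,5)
ρ-cycle length = 6 (tail of 1 descent step not counted)

6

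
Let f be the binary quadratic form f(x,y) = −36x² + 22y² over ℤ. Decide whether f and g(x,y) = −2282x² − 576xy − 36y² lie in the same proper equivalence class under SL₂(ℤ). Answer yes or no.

D₁ = 3168, D₂ = 3168
river cycle of f (length 8): (22, 44, -14), (-14, 40, 28), (28, 16, -26), (-26, 36, 18), (18, 36, -26), (-26, 16, 28), (28, 40, -14), (-14, 44, 22)
river cycle of g (length 8): (22, 44, -14), (-14, 40, 28), (28, 16, -26), (-26, 36, 18), (18, 36, -26), (-26, 16, 28), (28, 40, -14), (-14, 44, 22)
cycles coincide ⇒ equivalent

yes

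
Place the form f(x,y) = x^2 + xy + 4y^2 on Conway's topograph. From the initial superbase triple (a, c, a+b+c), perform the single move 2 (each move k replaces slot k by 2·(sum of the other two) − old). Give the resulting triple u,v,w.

start (1,4,6) = (f(1,0),f(0,1),f(1,1))
replace slot 2: 2·(1+6) − 4 = 10 → (1,10,6)

1,10,6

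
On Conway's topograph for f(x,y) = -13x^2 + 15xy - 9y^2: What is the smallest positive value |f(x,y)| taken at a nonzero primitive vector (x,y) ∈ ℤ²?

translate: b→11 (≡-15 mod 26), so (13,-15,9)→(13,11,7)
flip: (13,11,7)→(7,-11,13)
translate: b→3 (≡-11 mod 14), so (7,-11,13)→(7,3,9)
reduced (well bottom): (7,3,9) with a≤c, −a<b≤a
well minimum |f| = |-7| = 7 (negative-definite)

7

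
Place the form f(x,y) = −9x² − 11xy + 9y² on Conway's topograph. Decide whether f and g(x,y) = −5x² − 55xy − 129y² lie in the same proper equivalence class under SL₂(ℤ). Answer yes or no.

D₁ = 445, D₂ = 445
river cycle of f (length 10): (9, 11, -9), (-9, 7, 11), (11, 15, -5), (-5, 15, 11), (11, 7, -9), (-9, 11, 9), (9, 7, -11), (-11, 15, 5), (5, 15, -11), (-11, 7, 9)
river cycle of g (length 10): (-5, 15, 11), (11, 7, -9), (-9, 11, 9), (9, 7, -11), (-11, 15, 5), (5, 15, -11), (-11, 7, 9), (9, 11, -9), (-9, 7, 11), (11, 15, -5)
cycles coincide ⇒ equivalent

yes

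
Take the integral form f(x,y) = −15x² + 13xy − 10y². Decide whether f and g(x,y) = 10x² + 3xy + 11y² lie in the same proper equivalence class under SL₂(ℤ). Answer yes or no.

D₁ = -431, D₂ = -431
f is negative-definite; reduce −f:
−f: flip: (15,-13,10)→(10,13,15)
−f: translate: b→-7 (≡13 mod 20), so (10,13,15)→(10,-7,12)
−f: reduced (well bottom): (10,-7,12) with a≤c, −a<b≤a
flip sign back: reduced form of f is (-10,7,-12)
g: reduced (well bottom): (10,3,11) with a≤c, −a<b≤a
reduced forms (-10, 7, -12) vs (10, 3, 11) ⇒ inequivalent

no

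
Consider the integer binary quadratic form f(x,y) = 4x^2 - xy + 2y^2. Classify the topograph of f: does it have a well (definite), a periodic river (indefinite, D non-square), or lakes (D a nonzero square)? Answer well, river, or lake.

D = b²−4ac = (-1)² − 4·4·2 = -31
D < 0 ⇒ definite ⇒ every region one sign ⇒ single well

well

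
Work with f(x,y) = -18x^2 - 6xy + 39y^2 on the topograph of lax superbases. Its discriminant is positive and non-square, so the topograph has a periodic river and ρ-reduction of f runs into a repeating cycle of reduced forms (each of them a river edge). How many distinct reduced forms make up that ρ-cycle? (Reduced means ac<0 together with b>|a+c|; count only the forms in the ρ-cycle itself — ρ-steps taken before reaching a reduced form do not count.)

D = 2844, ⌊√D⌋ = 53
descent: ρ → (39,6,-18)
descent: ρ → (-18,30,27)  [lands on river]
river: ρ → (27,24,-21)
river: ρ → (-21,18,30)
river: ρ → (30,42,-9)
river: ρ → (-9,48,15)
river: ρ → (15,42,-18)
ρ-cycle length = 6 (tail of 2 descent steps not counted)

6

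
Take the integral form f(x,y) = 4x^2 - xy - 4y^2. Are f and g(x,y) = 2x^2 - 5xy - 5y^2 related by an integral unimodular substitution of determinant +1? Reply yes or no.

D₁ = 65, D₂ = 65
river cycle of f (length 6): (-4, 1, 4), (4, 7, -1), (-1, 7, 4), (4, 1, -4), (-4, 7, 1), (1, 7, -4)
river cycle of g (length 6): (-5, 5, 2), (2, 7, -2), (-2, 5, 5), (5, 5, -2), (-2, 7, 2), (2, 5, -5)
cycles differ ⇒ inequivalent

no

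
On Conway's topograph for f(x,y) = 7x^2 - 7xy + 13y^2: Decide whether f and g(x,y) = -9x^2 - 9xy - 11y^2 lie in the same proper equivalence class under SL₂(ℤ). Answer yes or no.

D₁ = -315, D₂ = -315
f: translate: b→7 (≡-7 mod 14), so (7,-7,13)→(7,7,13)
f: reduced (well bottom): (7,7,13) with a≤c, −a<b≤a
g is negative-definite; reduce −g:
−g: reduced (well bottom): (9,9,11) with a≤c, −a<b≤a
flip sign back: reduced form of g is (-9,-9,-11)
reduced forms (7, 7, 13) vs (-9, -9, -11) ⇒ inequivalent

no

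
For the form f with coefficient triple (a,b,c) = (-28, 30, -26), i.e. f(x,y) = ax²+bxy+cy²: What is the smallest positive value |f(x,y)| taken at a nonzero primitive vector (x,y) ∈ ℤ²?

translate: b→26 (≡-30 mod 56), so (28,-30,26)→(28,26,24)
flip: (28,26,24)→(24,-26,28)
translate: b→22 (≡-26 mod 48), so (24,-26,28)→(24,22,26)
reduced (well bottom): (24,22,26) with a≤c, −a<b≤a
well minimum |f| = |-24| = 24 (negative-definite)

24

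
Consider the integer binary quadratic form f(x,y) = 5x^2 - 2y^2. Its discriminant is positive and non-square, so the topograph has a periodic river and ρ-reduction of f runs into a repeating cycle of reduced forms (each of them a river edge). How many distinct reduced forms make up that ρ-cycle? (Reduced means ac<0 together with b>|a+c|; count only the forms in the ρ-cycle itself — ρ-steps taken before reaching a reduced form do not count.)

D = 40, ⌊√D⌋ = 6
descent: ρ → (-2,4,3)  [lands on river]
river: ρ → (3,2,-3)
river: ρ → (-3,4,2)
river: ρ → (2,4,-3)
river: ρ → (-3,2,3)
river: ρ → (3,4,-2)
ρ-cycle length = 6 (tail of 1 descent step not counted)

6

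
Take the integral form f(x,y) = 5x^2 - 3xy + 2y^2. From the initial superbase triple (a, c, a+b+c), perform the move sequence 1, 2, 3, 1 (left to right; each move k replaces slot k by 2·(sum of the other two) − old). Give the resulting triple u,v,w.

start (5,2,4) = (f(1,0),f(0,1),f(1,1))
replace slot 1: 2·(2+4) − 5 = 7 → (7,2,4)
replace slot 2: 2·(7+4) − 2 = 20 → (7,20,4)
replace slot 3: 2·(7+20) − 4 = 50 → (7,20,50)
replace slot 1: 2·(20+50) − 7 = 133 → (133,20,50)

133,20,50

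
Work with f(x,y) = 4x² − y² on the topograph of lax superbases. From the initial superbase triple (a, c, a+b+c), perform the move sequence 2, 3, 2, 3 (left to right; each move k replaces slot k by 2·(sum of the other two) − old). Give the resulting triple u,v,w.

start (4,-1,3) = (f(1,0),f(0,1),f(1,1))
replace slot 2: 2·(4+3) − (-1) = 15 → (4,15,3)
replace slot 3: 2·(4+15) − 3 = 35 → (4,15,35)
replace slot 2: 2·(4+35) − 15 = 63 → (4,63,35)
replace slot 3: 2·(4+63) − 35 = 99 → (4,63,99)

4,63,99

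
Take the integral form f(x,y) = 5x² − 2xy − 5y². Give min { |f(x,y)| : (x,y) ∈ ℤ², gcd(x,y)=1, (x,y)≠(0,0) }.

descent: ρ → (-5,2,5)  [lands on river]
river: ρ → (5,8,-2)
river: ρ → (-2,8,5)
river: ρ → (5,2,-5)
river: ρ → (-5,8,2)
river: ρ → (2,8,-5)
closes: descent 1, river 6
min |a| on river = 2

2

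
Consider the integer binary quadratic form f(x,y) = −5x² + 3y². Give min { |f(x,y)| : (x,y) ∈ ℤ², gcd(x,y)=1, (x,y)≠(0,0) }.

descent: ρ → (3,6,-2)  [lands on river]
river: ρ → (-2,6,3)
closes: descent 1, river 2
min |a| on river = 2

2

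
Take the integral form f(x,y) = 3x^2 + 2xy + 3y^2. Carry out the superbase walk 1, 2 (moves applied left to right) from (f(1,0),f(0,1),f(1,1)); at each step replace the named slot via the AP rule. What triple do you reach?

start (3,3,8) = (f(1,0),f(0,1),f(1,1))
replace slot 1: 2·(3+8) − 3 = 19 → (19,3,8)
replace slot 2: 2·(19+8) − 3 = 51 → (19,51,8)

19,51,8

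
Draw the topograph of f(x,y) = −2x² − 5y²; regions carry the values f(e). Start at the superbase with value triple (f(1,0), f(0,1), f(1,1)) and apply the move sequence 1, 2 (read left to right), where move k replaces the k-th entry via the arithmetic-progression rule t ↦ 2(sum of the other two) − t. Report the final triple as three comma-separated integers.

start (-2,-5,-7) = (f(1,0),f(0,1),f(1,1))
replace slot 1: 2·((-5)+(-7)) − (-2) = -22 → (-22,-5,-7)
replace slot 2: 2·((-22)+(-7)) − (-5) = -53 → (-22,-53,-7)

-22,-53,-7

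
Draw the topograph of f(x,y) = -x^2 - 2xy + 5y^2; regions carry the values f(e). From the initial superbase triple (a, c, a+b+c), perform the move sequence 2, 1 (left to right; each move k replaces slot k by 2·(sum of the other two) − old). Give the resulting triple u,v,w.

start (-1,5,2) = (f(1,0),f(0,1),f(1,1))
replace slot 2: 2·((-1)+2) − 5 = -3 → (-1,-3,2)
replace slot 1: 2·((-3)+2) − (-1) = -1 → (-1,-3,2)

-1,-3,2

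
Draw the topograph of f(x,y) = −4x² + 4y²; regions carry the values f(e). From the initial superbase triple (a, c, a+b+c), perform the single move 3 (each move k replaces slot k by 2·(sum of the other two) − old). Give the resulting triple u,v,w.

start (-4,4,0) = (f(1,0),f(0,1),f(1,1))
replace slot 3: 2·((-4)+4) − 0 = 0 → (-4,4,0)

-4,4,0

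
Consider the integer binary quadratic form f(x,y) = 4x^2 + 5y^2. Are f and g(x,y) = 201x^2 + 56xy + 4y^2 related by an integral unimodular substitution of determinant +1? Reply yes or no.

D₁ = -80, D₂ = -80
f: reduced (well bottom): (4,0,5) with a≤c, −a<b≤a
g: flip: (201,56,4)→(4,-56,201)
g: translate: b→0 (≡-56 mod 8), so (4,-56,201)→(4,0,5)
g: reduced (well bottom): (4,0,5) with a≤c, −a<b≤a
reduced forms (4, 0, 5) vs (4, 0, 5) ⇒ equivalent

yes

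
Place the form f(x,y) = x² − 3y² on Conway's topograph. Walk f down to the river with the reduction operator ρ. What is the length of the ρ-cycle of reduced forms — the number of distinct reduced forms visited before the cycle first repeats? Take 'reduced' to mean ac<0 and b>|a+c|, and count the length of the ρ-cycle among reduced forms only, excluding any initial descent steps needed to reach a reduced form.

D = 12, ⌊√D⌋ = 3
descent: ρ → (-3,0,1)
descent: ρ → (1,2,-2)  [lands on river]
river: ρ → (-2,2,1)
ρ-cycle length = 2 (tail of 2 descent steps not counted)

2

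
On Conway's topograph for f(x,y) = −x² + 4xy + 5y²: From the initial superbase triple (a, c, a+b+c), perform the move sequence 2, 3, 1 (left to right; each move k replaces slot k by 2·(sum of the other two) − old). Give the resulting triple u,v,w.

start (-1,5,8) = (f(1,0),f(0,1),f(1,1))
replace slot 2: 2·((-1)+8) − 5 = 9 → (-1,9,8)
replace slot 3: 2·((-1)+9) − 8 = 8 → (-1,9,8)
replace slot 1: 2·(9+8) − (-1) = 35 → (35,9,8)

35,9,8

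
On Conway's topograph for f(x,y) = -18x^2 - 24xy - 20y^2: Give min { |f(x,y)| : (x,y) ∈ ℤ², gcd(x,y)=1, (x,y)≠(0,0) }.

translate: b→-12 (≡24 mod 36), so (18,24,20)→(18,-12,14)
flip: (18,-12,14)→(14,12,18)
reduced (well bottom): (14,12,18) with a≤c, −a<b≤a
well minimum |f| = |-14| = 14 (negative-definite)

14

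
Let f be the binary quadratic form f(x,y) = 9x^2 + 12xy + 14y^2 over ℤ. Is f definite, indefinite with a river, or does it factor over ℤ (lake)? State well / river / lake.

D = b²−4ac = 12² − 4·9·14 = -360
D < 0 ⇒ definite ⇒ every region one sign ⇒ single well

well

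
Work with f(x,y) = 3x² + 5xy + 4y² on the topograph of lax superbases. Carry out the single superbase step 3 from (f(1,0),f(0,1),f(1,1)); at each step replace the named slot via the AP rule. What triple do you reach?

start (3,4,12) = (f(1,0),f(0,1),f(1,1))
replace slot 3: 2·(3+4) − 12 = 2 → (3,4,2)

3,4,2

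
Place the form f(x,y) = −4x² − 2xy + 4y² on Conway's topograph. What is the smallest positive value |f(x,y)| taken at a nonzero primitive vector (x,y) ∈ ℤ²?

descent: ρ → (4,2,-4)  [lands on river]
river: ρ → (-4,6,2)
river: ρ → (2,6,-4)
river: ρ → (-4,2,4)
river: ρ → (4,6,-2)
river: ρ → (-2,6,4)
closes: descent 1, river 6
min |a| on river = 2

2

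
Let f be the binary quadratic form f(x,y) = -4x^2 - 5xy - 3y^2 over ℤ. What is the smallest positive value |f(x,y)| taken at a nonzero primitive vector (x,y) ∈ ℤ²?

translate: b→-3 (≡5 mod 8), so (4,5,3)→(4,-3,2)
flip: (4,-3,2)→(2,3,4)
translate: b→-1 (≡3 mod 4), so (2,3,4)→(2,-1,3)
reduced (well bottom): (2,-1,3) with a≤c, −a<b≤a
well minimum |f| = |-2| = 2 (negative-definite)

2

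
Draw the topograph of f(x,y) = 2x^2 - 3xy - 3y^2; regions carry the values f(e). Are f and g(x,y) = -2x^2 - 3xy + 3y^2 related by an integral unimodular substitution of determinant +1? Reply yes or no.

D₁ = 33, D₂ = 33
river cycle of f (length 4): (-3, 3, 2), (2, 5, -1), (-1, 5, 2), (2, 3, -3)
river cycle of g (length 4): (3, 3, -2), (-2, 5, 1), (1, 5, -2), (-2, 3, 3)
cycles differ ⇒ inequivalent

no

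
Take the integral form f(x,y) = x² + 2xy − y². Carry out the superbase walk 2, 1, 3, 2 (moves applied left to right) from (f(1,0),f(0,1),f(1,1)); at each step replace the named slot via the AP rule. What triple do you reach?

start (1,-1,2) = (f(1,0),f(0,1),f(1,1))
replace slot 2: 2·(1+2) − (-1) = 7 → (1,7,2)
replace slot 1: 2·(7+2) − 1 = 17 → (17,7,2)
replace slot 3: 2·(17+7) − 2 = 46 → (17,7,46)
replace slot 2: 2·(17+46) − 7 = 119 → (17,119,46)

17,119,46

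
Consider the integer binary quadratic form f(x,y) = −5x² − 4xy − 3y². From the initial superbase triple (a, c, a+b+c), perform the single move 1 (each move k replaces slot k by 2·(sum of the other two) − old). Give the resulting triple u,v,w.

start (-5,-3,-12) = (f(1,0),f(0,1),f(1,1))
replace slot 1: 2·((-3)+(-12)) − (-5) = -25 → (-25,-3,-12)

-25,-3,-12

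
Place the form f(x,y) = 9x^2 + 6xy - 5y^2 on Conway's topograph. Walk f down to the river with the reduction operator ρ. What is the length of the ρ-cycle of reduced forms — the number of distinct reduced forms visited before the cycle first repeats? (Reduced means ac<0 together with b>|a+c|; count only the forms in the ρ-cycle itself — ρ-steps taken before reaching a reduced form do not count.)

D = 216, ⌊√D⌋ = 14
river: ρ → (-5,14,1)
river: ρ → (1,14,-5)
river: ρ → (-5,6,9)
river: ρ → (9,12,-2)
river: ρ → (-2,12,9)
river: ρ → (9,6,-5)
ρ-cycle length = 6 (tail of 0 descent steps not counted)

6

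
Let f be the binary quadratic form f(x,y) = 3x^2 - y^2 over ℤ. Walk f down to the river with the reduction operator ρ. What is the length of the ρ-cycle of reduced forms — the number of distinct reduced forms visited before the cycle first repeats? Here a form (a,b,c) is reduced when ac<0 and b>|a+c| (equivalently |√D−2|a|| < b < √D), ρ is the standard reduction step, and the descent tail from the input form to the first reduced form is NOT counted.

D = 12, ⌊√D⌋ = 3
descent: ρ → (-1,2,2)  [lands on river]
river: ρ → (2,2,-1)
ρ-cycle length = 2 (tail of 1 descent step not counted)

2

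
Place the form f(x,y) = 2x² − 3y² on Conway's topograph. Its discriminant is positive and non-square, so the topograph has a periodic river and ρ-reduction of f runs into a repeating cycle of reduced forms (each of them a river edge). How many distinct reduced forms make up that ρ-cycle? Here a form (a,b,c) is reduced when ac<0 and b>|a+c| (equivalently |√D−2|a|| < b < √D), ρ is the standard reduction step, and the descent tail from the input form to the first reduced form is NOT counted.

D = 24, ⌊√D⌋ = 4
descent: ρ → (-3,0,2)
descent: ρ → (2,4,-1)  [lands on river]
river: ρ → (-1,4,2)
ρ-cycle length = 2 (tail of 2 descent steps not counted)

2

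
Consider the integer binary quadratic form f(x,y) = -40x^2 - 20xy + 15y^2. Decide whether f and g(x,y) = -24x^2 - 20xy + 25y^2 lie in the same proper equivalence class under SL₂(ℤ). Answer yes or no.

D₁ = 2800, D₂ = 2800
river cycle of f (length 4): (15, 50, -5), (-5, 50, 15), (15, 40, -20), (-20, 40, 15)
river cycle of g (length 16): (25, 20, -24), (-24, 28, 21), (21, 14, -31), (-31, 48, 4), (4, 48, -31), (-31, 14, 21), (21, 28, -24), (-24, 20, 25), (25, 30, -19), (-19, 46, 9), … (6 more)
cycles differ ⇒ inequivalent

no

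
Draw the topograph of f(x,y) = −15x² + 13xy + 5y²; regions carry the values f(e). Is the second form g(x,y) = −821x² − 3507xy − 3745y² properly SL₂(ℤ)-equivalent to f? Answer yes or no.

D₁ = 469, D₂ = 469
river cycle of f (length 4): (5, 17, -9), (-9, 19, 3), (3, 17, -15), (-15, 13, 5)
river cycle of g (length 4): (-15, 13, 5), (5, 17, -9), (-9, 19, 3), (3, 17, -15)
cycles coincide ⇒ equivalent

yes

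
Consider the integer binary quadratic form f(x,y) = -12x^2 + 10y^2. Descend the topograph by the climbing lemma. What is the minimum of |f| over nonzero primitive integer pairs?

descent: ρ → (10,20,-2)  [lands on river]
river: ρ → (-2,20,10)
closes: descent 1, river 2
min |a| on river = 2

2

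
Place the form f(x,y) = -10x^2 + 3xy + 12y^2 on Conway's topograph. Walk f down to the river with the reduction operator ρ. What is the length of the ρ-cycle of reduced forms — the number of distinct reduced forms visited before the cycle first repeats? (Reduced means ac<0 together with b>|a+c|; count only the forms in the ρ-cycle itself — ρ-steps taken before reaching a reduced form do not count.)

D = 489, ⌊√D⌋ = 22
river: ρ → (12,21,-1)
river: ρ → (-1,21,12)
river: ρ → (12,3,-10)
river: ρ → (-10,17,5)
river: ρ → (5,13,-16)
river: ρ → (-16,19,2)
river: ρ → (2,21,-6)
river: ρ → (-6,15,11)
river: ρ → (11,7,-10)
river: ρ → (-10,13,8)
river: ρ → (8,19,-4)
river: ρ → (-4,21,3)
river: ρ → (3,21,-4)
river: ρ → (-4,19,8)
river: ρ → (8,13,-10)
river: ρ → (-10,7,11)
river: ρ → (11,15,-6)
river: ρ → (-6,21,2)
river: ρ → (2,19,-16)
river: ρ → (-16,13,5)
river: ρ → (5,17,-10)
river: ρ → (-10,3,12)
ρ-cycle length = 22 (tail of 0 descent steps not counted)

22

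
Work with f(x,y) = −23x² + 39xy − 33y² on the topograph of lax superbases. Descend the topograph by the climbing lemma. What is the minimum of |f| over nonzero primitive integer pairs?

translate: b→7 (≡-39 mod 46), so (23,-39,33)→(23,7,17)
flip: (23,7,17)→(17,-7,23)
reduced (well bottom): (17,-7,23) with a≤c, −a<b≤a
well minimum |f| = |-17| = 17 (negative-definite)

17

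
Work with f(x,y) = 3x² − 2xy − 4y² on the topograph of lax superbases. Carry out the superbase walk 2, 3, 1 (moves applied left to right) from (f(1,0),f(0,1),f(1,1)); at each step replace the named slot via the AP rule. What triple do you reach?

start (3,-4,-3) = (f(1,0),f(0,1),f(1,1))
replace slot 2: 2·(3+(-3)) − (-4) = 4 → (3,4,-3)
replace slot 3: 2·(3+4) − (-3) = 17 → (3,4,17)
replace slot 1: 2·(4+17) − 3 = 39 → (39,4,17)

39,4,17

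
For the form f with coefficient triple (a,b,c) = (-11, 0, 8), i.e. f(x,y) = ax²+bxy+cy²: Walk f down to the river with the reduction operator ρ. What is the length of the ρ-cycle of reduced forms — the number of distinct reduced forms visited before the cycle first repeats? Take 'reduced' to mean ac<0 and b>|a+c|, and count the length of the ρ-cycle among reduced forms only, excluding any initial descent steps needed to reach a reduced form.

D = 352, ⌊√D⌋ = 18
descent: ρ → (8,16,-3)  [lands on river]
river: ρ → (-3,14,13)
river: ρ → (13,12,-4)
river: ρ → (-4,12,13)
river: ρ → (13,14,-3)
river: ρ → (-3,16,8)
ρ-cycle length = 6 (tail of 1 descent step not counted)

6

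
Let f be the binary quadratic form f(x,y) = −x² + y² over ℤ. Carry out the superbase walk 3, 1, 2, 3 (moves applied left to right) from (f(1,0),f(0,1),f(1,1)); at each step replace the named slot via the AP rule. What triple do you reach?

start (-1,1,0) = (f(1,0),f(0,1),f(1,1))
replace slot 3: 2·((-1)+1) − 0 = 0 → (-1,1,0)
replace slot 1: 2·(1+0) − (-1) = 3 → (3,1,0)
replace slot 2: 2·(3+0) − 1 = 5 → (3,5,0)
replace slot 3: 2·(3+5) − 0 = 16 → (3,5,16)

3,5,16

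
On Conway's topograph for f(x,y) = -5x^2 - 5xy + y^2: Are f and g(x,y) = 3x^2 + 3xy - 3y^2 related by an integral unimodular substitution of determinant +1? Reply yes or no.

D₁ = 45, D₂ = 45
river cycle of f (length 2): (1, 5, -5), (-5, 5, 1)
river cycle of g (length 2): (-3, 3, 3), (3, 3, -3)
cycles differ ⇒ inequivalent

no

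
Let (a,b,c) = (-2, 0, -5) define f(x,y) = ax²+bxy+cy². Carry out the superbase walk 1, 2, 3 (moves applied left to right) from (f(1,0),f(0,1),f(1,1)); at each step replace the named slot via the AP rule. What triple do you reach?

start (-2,-5,-7) = (f(1,0),f(0,1),f(1,1))
replace slot 1: 2·((-5)+(-7)) − (-2) = -22 → (-22,-5,-7)
replace slot 2: 2·((-22)+(-7)) − (-5) = -53 → (-22,-53,-7)
replace slot 3: 2·((-22)+(-53)) − (-7) = -143 → (-22,-53,-143)

-22,-53,-143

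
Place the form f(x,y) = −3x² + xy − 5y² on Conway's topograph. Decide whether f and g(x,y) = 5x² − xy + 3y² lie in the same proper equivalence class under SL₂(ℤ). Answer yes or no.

D₁ = -59, D₂ = -59
f is negative-definite; reduce −f:
−f: reduced (well bottom): (3,-1,5) with a≤c, −a<b≤a
flip sign back: reduced form of f is (-3,1,-5)
g: flip: (5,-1,3)→(3,1,5)
g: reduced (well bottom): (3,1,5) with a≤c, −a<b≤a
reduced forms (-3, 1, -5) vs (3, 1, 5) ⇒ inequivalent

no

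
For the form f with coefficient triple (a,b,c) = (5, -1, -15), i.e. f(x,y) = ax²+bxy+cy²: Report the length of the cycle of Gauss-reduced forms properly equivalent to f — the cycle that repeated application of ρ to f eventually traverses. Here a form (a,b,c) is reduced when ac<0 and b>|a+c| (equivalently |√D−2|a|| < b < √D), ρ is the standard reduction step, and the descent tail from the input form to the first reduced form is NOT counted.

D = 301, ⌊√D⌋ = 17
descent: ρ → (-15,1,5)
descent: ρ → (5,9,-11)  [lands on river]
river: ρ → (-11,13,3)
river: ρ → (3,17,-1)
river: ρ → (-1,17,3)
river: ρ → (3,13,-11)
river: ρ → (-11,9,5)
river: ρ → (5,11,-9)
river: ρ → (-9,7,7)
river: ρ → (7,7,-9)
river: ρ → (-9,11,5)
ρ-cycle length = 10 (tail of 2 descent steps not counted)

10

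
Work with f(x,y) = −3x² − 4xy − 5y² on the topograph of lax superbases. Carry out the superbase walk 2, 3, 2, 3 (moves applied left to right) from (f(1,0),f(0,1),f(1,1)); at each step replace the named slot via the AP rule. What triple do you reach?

start (-3,-5,-12) = (f(1,0),f(0,1),f(1,1))
replace slot 2: 2·((-3)+(-12)) − (-5) = -25 → (-3,-25,-12)
replace slot 3: 2·((-3)+(-25)) − (-12) = -44 → (-3,-25,-44)
replace slot 2: 2·((-3)+(-44)) − (-25) = -69 → (-3,-69,-44)
replace slot 3: 2·((-3)+(-69)) − (-44) = -100 → (-3,-69,-100)

-3,-69,-100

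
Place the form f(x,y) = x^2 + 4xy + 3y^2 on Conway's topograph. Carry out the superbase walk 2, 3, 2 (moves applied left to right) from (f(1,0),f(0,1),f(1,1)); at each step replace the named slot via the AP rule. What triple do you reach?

start (1,3,8) = (f(1,0),f(0,1),f(1,1))
replace slot 2: 2·(1+8) − 3 = 15 → (1,15,8)
replace slot 3: 2·(1+15) − 8 = 24 → (1,15,24)
replace slot 2: 2·(1+24) − 15 = 35 → (1,35,24)

1,35,24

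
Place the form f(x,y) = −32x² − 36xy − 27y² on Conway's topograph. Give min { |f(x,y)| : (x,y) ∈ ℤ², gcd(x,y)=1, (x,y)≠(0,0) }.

translate: b→-28 (≡36 mod 64), so (32,36,27)→(32,-28,23)
flip: (32,-28,23)→(23,28,32)
translate: b→-18 (≡28 mod 46), so (23,28,32)→(23,-18,27)
reduced (well bottom): (23,-18,27) with a≤c, −a<b≤a
well minimum |f| = |-23| = 23 (negative-definite)

23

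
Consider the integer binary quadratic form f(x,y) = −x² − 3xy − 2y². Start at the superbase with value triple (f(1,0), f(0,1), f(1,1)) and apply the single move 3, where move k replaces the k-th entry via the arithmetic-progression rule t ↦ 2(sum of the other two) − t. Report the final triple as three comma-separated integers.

start (-1,-2,-6) = (f(1,0),f(0,1),f(1,1))
replace slot 3: 2·((-1)+(-2)) − (-6) = 0 → (-1,-2,0)

-1,-2,0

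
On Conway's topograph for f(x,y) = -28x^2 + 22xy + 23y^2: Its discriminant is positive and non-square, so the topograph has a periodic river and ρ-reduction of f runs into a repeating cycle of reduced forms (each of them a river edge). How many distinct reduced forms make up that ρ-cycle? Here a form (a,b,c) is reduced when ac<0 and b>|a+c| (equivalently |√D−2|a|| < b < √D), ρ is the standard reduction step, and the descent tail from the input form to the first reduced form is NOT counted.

D = 3060, ⌊√D⌋ = 55
river: ρ → (23,24,-27)
river: ρ → (-27,30,20)
river: ρ → (20,50,-7)
river: ρ → (-7,48,27)
river: ρ → (27,6,-28)
river: ρ → (-28,50,5)
river: ρ → (5,50,-28)
river: ρ → (-28,6,27)
river: ρ → (27,48,-7)
river: ρ → (-7,50,20)
river: ρ → (20,30,-27)
river: ρ → (-27,24,23)
river: ρ → (23,22,-28)
river: ρ → (-28,34,17)
river: ρ → (17,34,-28)
river: ρ → (-28,22,23)
ρ-cycle length = 16 (tail of 0 descent steps not counted)

16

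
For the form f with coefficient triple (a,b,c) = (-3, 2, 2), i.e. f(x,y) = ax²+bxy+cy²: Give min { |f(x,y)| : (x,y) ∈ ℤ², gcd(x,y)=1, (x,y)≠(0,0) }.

river: ρ → (2,2,-3)
river: ρ → (-3,4,1)
river: ρ → (1,4,-3)
river: ρ → (-3,2,2)
closes: descent 0, river 4
min |a| on river = 1

1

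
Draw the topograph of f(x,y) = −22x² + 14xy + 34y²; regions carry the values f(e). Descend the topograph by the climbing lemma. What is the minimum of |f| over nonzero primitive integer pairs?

river: ρ → (34,54,-2)
river: ρ → (-2,54,34)
river: ρ → (34,14,-22)
river: ρ → (-22,30,26)
river: ρ → (26,22,-26)
river: ρ → (-26,30,22)
river: ρ → (22,14,-34)
river: ρ → (-34,54,2)
river: ρ → (2,54,-34)
river: ρ → (-34,14,22)
river: ρ → (22,30,-26)
river: ρ → (-26,22,26)
river: ρ → (26,30,-22)
river: ρ → (-22,14,34)
closes: descent 0, river 14
min |a| on river = 2

2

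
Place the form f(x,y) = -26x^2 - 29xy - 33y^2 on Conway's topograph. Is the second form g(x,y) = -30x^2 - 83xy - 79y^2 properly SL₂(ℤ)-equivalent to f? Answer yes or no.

D₁ = -2591, D₂ = -2591
f is negative-definite; reduce −f:
−f: translate: b→-23 (≡29 mod 52), so (26,29,33)→(26,-23,30)
−f: reduced (well bottom): (26,-23,30) with a≤c, −a<b≤a
flip sign back: reduced form of f is (-26,23,-30)
g is negative-definite; reduce −g:
−g: translate: b→23 (≡83 mod 60), so (30,83,79)→(30,23,26)
−g: flip: (30,23,26)→(26,-23,30)
−g: reduced (well bottom): (26,-23,30) with a≤c, −a<b≤a
flip sign back: reduced form of g is (-26,23,-30)
reduced forms (-26, 23, -30) vs (-26, 23, -30) ⇒ equivalent

yes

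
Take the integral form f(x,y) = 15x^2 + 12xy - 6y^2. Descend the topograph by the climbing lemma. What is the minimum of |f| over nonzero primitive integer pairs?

river: ρ → (-6,12,15)
river: ρ → (15,18,-3)
river: ρ → (-3,18,15)
river: ρ → (15,12,-6)
closes: descent 0, river 4
min |a| on river = 3

3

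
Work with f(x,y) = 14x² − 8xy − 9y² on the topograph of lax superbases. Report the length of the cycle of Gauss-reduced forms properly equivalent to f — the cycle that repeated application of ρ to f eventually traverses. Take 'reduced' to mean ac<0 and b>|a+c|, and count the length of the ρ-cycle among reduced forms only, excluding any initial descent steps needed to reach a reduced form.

D = 568, ⌊√D⌋ = 23
descent: ρ → (-9,8,14)  [lands on river]
river: ρ → (14,20,-3)
river: ρ → (-3,22,7)
river: ρ → (7,20,-6)
river: ρ → (-6,16,13)
river: ρ → (13,10,-9)
ρ-cycle length = 6 (tail of 1 descent step not counted)

6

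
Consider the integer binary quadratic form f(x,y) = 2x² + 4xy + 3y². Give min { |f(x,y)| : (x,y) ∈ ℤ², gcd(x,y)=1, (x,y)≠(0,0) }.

translate: b→0 (≡4 mod 4), so (2,4,3)→(2,0,1)
flip: (2,0,1)→(1,0,2)
reduced (well bottom): (1,0,2) with a≤c, −a<b≤a
well minimum = a = 1

1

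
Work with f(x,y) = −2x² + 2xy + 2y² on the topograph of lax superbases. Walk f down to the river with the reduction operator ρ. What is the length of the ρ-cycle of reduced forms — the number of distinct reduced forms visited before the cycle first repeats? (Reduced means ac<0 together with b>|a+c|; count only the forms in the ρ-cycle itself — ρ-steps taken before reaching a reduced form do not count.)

D = 20, ⌊√D⌋ = 4
river: ρ → (2,2,-2)
river: ρ → (-2,2,2)
ρ-cycle length = 2 (tail of 0 descent steps not counted)

2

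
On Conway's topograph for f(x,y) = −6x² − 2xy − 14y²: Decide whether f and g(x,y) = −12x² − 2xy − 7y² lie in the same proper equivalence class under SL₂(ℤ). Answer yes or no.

D₁ = -332, D₂ = -332
f is negative-definite; reduce −f:
−f: reduced (well bottom): (6,2,14) with a≤c, −a<b≤a
flip sign back: reduced form of f is (-6,-2,-14)
g is negative-definite; reduce −g:
−g: flip: (12,2,7)→(7,-2,12)
−g: reduced (well bottom): (7,-2,12) with a≤c, −a<b≤a
flip sign back: reduced form of g is (-7,2,-12)
reduced forms (-6, -2, -14) vs (-7, 2, -12) ⇒ inequivalent

no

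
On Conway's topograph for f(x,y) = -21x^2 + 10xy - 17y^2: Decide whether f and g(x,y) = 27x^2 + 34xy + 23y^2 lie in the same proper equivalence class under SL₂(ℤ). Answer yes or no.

D₁ = -1328, D₂ = -1328
f is negative-definite; reduce −f:
−f: flip: (21,-10,17)→(17,10,21)
−f: reduced (well bottom): (17,10,21) with a≤c, −a<b≤a
flip sign back: reduced form of f is (-17,-10,-21)
g: translate: b→-20 (≡34 mod 54), so (27,34,23)→(27,-20,16)
g: flip: (27,-20,16)→(16,20,27)
g: translate: b→-12 (≡20 mod 32), so (16,20,27)→(16,-12,23)
g: reduced (well bottom): (16,-12,23) with a≤c, −a<b≤a
reduced forms (-17, -10, -21) vs (16, -12, 23) ⇒ inequivalent

no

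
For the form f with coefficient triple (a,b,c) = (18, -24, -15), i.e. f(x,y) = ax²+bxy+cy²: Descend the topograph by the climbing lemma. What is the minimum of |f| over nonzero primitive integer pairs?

descent: ρ → (-15,24,18)  [lands on river]
river: ρ → (18,12,-21)
river: ρ → (-21,30,9)
river: ρ → (9,24,-30)
river: ρ → (-30,36,3)
river: ρ → (3,36,-30)
river: ρ → (-30,24,9)
river: ρ → (9,30,-21)
river: ρ → (-21,12,18)
river: ρ → (18,24,-15)
river: ρ → (-15,36,6)
river: ρ → (6,36,-15)
closes: descent 1, river 12
min |a| on river = 3

3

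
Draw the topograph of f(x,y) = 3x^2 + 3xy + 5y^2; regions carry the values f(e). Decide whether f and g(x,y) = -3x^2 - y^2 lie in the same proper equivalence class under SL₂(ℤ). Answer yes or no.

D₁ = -51, D₂ = -12
discriminants differ ⇒ not SL₂(ℤ)-equivalent

no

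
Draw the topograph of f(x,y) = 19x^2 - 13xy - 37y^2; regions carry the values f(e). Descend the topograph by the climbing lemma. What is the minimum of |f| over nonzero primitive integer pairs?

descent: ρ → (-37,13,19)
descent: ρ → (19,25,-31)  [lands on river]
river: ρ → (-31,37,13)
river: ρ → (13,41,-25)
river: ρ → (-25,9,29)
river: ρ → (29,49,-5)
river: ρ → (-5,51,19)
closes: descent 2, river 6
min |a| on river = 5

5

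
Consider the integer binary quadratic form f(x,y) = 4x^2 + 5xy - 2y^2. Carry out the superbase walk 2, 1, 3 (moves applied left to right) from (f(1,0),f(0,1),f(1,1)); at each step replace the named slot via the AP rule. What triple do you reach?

start (4,-2,7) = (f(1,0),f(0,1),f(1,1))
replace slot 2: 2·(4+7) − (-2) = 24 → (4,24,7)
replace slot 1: 2·(24+7) − 4 = 58 → (58,24,7)
replace slot 3: 2·(58+24) − 7 = 157 → (58,24,157)

58,24,157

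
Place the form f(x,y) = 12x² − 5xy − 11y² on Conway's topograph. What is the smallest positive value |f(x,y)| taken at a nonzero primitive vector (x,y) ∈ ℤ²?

descent: ρ → (-11,5,12)  [lands on river]
river: ρ → (12,19,-4)
river: ρ → (-4,21,7)
river: ρ → (7,21,-4)
river: ρ → (-4,19,12)
river: ρ → (12,5,-11)
river: ρ → (-11,17,6)
river: ρ → (6,19,-8)
river: ρ → (-8,13,12)
river: ρ → (12,11,-9)
river: ρ → (-9,7,14)
river: ρ → (14,21,-2)
river: ρ → (-2,23,3)
river: ρ → (3,19,-16)
river: ρ → (-16,13,6)
river: ρ → (6,23,-1)
river: ρ → (-1,23,6)
river: ρ → (6,13,-16)
river: ρ → (-16,19,3)
river: ρ → (3,23,-2)
river: ρ → (-2,21,14)
river: ρ → (14,7,-9)
river: ρ → (-9,11,12)
river: ρ → (12,13,-8)
river: ρ → (-8,19,6)
river: ρ → (6,17,-11)
closes: descent 1, river 26
min |a| on river = 1

1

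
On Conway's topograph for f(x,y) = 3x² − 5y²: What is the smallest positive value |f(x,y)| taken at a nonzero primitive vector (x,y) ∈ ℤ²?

descent: ρ → (-5,0,3)
descent: ρ → (3,6,-2)  [lands on river]
river: ρ → (-2,6,3)
closes: descent 2, river 2
min |a| on river = 2

2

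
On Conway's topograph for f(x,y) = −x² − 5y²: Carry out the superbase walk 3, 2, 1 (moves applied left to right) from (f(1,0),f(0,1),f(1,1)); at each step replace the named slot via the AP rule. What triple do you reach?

start (-1,-5,-6) = (f(1,0),f(0,1),f(1,1))
replace slot 3: 2·((-1)+(-5)) − (-6) = -6 → (-1,-5,-6)
replace slot 2: 2·((-1)+(-6)) − (-5) = -9 → (-1,-9,-6)
replace slot 1: 2·((-9)+(-6)) − (-1) = -29 → (-29,-9,-6)

-29,-9,-6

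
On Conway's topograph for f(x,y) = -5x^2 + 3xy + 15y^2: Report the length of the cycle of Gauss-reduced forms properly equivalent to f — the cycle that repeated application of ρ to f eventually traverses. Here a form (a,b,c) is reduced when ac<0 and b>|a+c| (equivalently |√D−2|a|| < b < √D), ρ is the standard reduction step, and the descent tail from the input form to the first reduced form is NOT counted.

D = 309, ⌊√D⌋ = 17
descent: ρ → (15,-3,-5)
descent: ρ → (-5,13,7)  [lands on river]
river: ρ → (7,15,-3)
river: ρ → (-3,15,7)
river: ρ → (7,13,-5)
river: ρ → (-5,17,1)
river: ρ → (1,17,-5)
ρ-cycle length = 6 (tail of 2 descent steps not counted)

6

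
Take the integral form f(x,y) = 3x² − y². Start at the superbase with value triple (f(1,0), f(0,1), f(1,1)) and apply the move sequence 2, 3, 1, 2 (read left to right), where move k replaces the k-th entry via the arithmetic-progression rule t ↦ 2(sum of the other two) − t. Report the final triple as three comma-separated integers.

start (3,-1,2) = (f(1,0),f(0,1),f(1,1))
replace slot 2: 2·(3+2) − (-1) = 11 → (3,11,2)
replace slot 3: 2·(3+11) − 2 = 26 → (3,11,26)
replace slot 1: 2·(11+26) − 3 = 71 → (71,11,26)
replace slot 2: 2·(71+26) − 11 = 183 → (71,183,26)

71,183,26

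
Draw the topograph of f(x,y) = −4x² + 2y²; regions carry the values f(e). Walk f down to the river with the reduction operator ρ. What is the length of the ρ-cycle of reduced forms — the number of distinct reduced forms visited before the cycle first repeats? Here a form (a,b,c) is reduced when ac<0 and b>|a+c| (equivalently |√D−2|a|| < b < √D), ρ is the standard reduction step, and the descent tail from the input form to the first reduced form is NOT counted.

D = 32, ⌊√D⌋ = 5
descent: ρ → (2,4,-2)  [lands on river]
river: ρ → (-2,4,2)
ρ-cycle length = 2 (tail of 1 descent step not counted)

2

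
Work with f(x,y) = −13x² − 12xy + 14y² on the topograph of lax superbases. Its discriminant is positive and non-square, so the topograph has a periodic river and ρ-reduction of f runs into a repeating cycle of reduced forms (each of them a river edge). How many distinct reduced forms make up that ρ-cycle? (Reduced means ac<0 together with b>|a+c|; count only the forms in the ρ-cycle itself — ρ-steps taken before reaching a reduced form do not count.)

D = 872, ⌊√D⌋ = 29
descent: ρ → (14,12,-13)  [lands on river]
river: ρ → (-13,14,13)
river: ρ → (13,12,-14)
river: ρ → (-14,16,11)
river: ρ → (11,28,-2)
river: ρ → (-2,28,11)
river: ρ → (11,16,-14)
river: ρ → (-14,12,13)
river: ρ → (13,14,-13)
river: ρ → (-13,12,14)
river: ρ → (14,16,-11)
river: ρ → (-11,28,2)
river: ρ → (2,28,-11)
river: ρ → (-11,16,14)
ρ-cycle length = 14 (tail of 1 descent step not counted)

14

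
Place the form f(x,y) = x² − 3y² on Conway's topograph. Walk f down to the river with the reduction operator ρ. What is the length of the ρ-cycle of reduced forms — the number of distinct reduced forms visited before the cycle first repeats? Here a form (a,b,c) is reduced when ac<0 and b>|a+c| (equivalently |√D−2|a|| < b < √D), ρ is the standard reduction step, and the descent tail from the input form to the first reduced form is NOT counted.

D = 12, ⌊√D⌋ = 3
descent: ρ → (-3,0,1)
descent: ρ → (1,2,-2)  [lands on river]
river: ρ → (-2,2,1)
ρ-cycle length = 2 (tail of 2 descent steps not counted)

2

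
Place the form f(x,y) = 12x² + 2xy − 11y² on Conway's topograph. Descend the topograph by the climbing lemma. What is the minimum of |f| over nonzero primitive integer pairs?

river: ρ → (-11,20,3)
river: ρ → (3,22,-4)
river: ρ → (-4,18,13)
river: ρ → (13,8,-9)
river: ρ → (-9,10,12)
river: ρ → (12,14,-7)
river: ρ → (-7,14,12)
river: ρ → (12,10,-9)
river: ρ → (-9,8,13)
river: ρ → (13,18,-4)
river: ρ → (-4,22,3)
river: ρ → (3,20,-11)
river: ρ → (-11,2,12)
river: ρ → (12,22,-1)
river: ρ → (-1,22,12)
river: ρ → (12,2,-11)
closes: descent 0, river 16
min |a| on river = 1

1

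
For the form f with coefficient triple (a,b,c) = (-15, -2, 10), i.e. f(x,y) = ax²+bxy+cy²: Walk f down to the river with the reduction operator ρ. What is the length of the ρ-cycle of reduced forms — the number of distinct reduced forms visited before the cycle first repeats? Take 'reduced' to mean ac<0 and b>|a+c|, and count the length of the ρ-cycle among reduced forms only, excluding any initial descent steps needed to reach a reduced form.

D = 604, ⌊√D⌋ = 24
descent: ρ → (10,22,-3)  [lands on river]
river: ρ → (-3,20,17)
river: ρ → (17,14,-6)
river: ρ → (-6,22,5)
river: ρ → (5,18,-14)
river: ρ → (-14,10,9)
river: ρ → (9,8,-15)
river: ρ → (-15,22,2)
river: ρ → (2,22,-15)
river: ρ → (-15,8,9)
river: ρ → (9,10,-14)
river: ρ → (-14,18,5)
river: ρ → (5,22,-6)
river: ρ → (-6,14,17)
river: ρ → (17,20,-3)
river: ρ → (-3,22,10)
river: ρ → (10,18,-7)
river: ρ → (-7,24,1)
river: ρ → (1,24,-7)
river: ρ → (-7,18,10)
ρ-cycle length = 20 (tail of 1 descent step not counted)

20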